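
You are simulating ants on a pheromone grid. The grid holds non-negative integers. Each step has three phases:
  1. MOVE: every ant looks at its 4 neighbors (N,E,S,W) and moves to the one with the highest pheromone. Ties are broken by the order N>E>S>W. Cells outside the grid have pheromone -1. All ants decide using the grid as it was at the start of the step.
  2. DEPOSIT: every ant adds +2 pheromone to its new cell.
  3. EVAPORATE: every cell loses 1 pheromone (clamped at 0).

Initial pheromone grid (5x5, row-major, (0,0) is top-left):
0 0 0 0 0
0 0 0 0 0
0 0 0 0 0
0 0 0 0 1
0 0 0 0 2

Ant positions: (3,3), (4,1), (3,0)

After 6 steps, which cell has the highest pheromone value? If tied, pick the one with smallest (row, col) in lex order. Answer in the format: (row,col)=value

Answer: (0,1)=5

Derivation:
Step 1: ant0:(3,3)->E->(3,4) | ant1:(4,1)->N->(3,1) | ant2:(3,0)->N->(2,0)
  grid max=2 at (3,4)
Step 2: ant0:(3,4)->S->(4,4) | ant1:(3,1)->N->(2,1) | ant2:(2,0)->N->(1,0)
  grid max=2 at (4,4)
Step 3: ant0:(4,4)->N->(3,4) | ant1:(2,1)->N->(1,1) | ant2:(1,0)->N->(0,0)
  grid max=2 at (3,4)
Step 4: ant0:(3,4)->S->(4,4) | ant1:(1,1)->N->(0,1) | ant2:(0,0)->E->(0,1)
  grid max=3 at (0,1)
Step 5: ant0:(4,4)->N->(3,4) | ant1:(0,1)->E->(0,2) | ant2:(0,1)->E->(0,2)
  grid max=3 at (0,2)
Step 6: ant0:(3,4)->S->(4,4) | ant1:(0,2)->W->(0,1) | ant2:(0,2)->W->(0,1)
  grid max=5 at (0,1)
Final grid:
  0 5 2 0 0
  0 0 0 0 0
  0 0 0 0 0
  0 0 0 0 1
  0 0 0 0 2
Max pheromone 5 at (0,1)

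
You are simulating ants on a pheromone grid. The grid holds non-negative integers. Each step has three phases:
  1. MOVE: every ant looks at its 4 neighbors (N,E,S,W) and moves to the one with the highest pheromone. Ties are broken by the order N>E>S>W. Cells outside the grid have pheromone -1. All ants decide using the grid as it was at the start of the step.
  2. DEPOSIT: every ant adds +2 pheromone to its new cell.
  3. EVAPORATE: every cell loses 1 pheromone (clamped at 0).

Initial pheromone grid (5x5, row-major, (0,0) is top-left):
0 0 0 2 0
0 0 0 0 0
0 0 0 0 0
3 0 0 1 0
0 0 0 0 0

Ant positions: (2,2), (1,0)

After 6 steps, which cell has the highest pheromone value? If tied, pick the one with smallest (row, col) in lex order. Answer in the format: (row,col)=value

Answer: (0,1)=5

Derivation:
Step 1: ant0:(2,2)->N->(1,2) | ant1:(1,0)->N->(0,0)
  grid max=2 at (3,0)
Step 2: ant0:(1,2)->N->(0,2) | ant1:(0,0)->E->(0,1)
  grid max=1 at (0,1)
Step 3: ant0:(0,2)->W->(0,1) | ant1:(0,1)->E->(0,2)
  grid max=2 at (0,1)
Step 4: ant0:(0,1)->E->(0,2) | ant1:(0,2)->W->(0,1)
  grid max=3 at (0,1)
Step 5: ant0:(0,2)->W->(0,1) | ant1:(0,1)->E->(0,2)
  grid max=4 at (0,1)
Step 6: ant0:(0,1)->E->(0,2) | ant1:(0,2)->W->(0,1)
  grid max=5 at (0,1)
Final grid:
  0 5 5 0 0
  0 0 0 0 0
  0 0 0 0 0
  0 0 0 0 0
  0 0 0 0 0
Max pheromone 5 at (0,1)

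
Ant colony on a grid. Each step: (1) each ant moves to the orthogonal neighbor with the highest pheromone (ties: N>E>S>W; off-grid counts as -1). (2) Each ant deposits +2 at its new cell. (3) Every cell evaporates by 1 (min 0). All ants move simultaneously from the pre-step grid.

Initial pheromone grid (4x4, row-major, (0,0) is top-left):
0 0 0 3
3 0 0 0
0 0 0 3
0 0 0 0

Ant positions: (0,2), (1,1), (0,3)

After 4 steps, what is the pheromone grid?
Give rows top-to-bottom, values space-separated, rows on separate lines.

After step 1: ants at (0,3),(1,0),(1,3)
  0 0 0 4
  4 0 0 1
  0 0 0 2
  0 0 0 0
After step 2: ants at (1,3),(0,0),(0,3)
  1 0 0 5
  3 0 0 2
  0 0 0 1
  0 0 0 0
After step 3: ants at (0,3),(1,0),(1,3)
  0 0 0 6
  4 0 0 3
  0 0 0 0
  0 0 0 0
After step 4: ants at (1,3),(0,0),(0,3)
  1 0 0 7
  3 0 0 4
  0 0 0 0
  0 0 0 0

1 0 0 7
3 0 0 4
0 0 0 0
0 0 0 0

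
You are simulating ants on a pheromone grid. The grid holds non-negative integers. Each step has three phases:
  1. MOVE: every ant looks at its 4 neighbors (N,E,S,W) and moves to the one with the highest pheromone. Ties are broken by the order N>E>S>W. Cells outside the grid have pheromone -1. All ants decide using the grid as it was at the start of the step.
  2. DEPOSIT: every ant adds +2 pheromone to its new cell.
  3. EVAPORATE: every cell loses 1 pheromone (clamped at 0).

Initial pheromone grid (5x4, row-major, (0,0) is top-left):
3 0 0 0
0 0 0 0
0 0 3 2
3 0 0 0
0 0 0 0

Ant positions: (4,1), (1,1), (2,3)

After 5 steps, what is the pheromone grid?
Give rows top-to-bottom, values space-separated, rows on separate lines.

After step 1: ants at (3,1),(0,1),(2,2)
  2 1 0 0
  0 0 0 0
  0 0 4 1
  2 1 0 0
  0 0 0 0
After step 2: ants at (3,0),(0,0),(2,3)
  3 0 0 0
  0 0 0 0
  0 0 3 2
  3 0 0 0
  0 0 0 0
After step 3: ants at (2,0),(0,1),(2,2)
  2 1 0 0
  0 0 0 0
  1 0 4 1
  2 0 0 0
  0 0 0 0
After step 4: ants at (3,0),(0,0),(2,3)
  3 0 0 0
  0 0 0 0
  0 0 3 2
  3 0 0 0
  0 0 0 0
After step 5: ants at (2,0),(0,1),(2,2)
  2 1 0 0
  0 0 0 0
  1 0 4 1
  2 0 0 0
  0 0 0 0

2 1 0 0
0 0 0 0
1 0 4 1
2 0 0 0
0 0 0 0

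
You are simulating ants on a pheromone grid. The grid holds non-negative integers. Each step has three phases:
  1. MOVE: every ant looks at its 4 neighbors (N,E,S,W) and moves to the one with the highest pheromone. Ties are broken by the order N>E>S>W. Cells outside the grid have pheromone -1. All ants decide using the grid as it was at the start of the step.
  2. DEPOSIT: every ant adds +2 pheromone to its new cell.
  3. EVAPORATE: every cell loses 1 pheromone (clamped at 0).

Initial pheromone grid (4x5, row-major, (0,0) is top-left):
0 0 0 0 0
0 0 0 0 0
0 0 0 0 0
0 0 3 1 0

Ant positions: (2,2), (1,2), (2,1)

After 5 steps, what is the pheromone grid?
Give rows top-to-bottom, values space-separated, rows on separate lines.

After step 1: ants at (3,2),(0,2),(1,1)
  0 0 1 0 0
  0 1 0 0 0
  0 0 0 0 0
  0 0 4 0 0
After step 2: ants at (2,2),(0,3),(0,1)
  0 1 0 1 0
  0 0 0 0 0
  0 0 1 0 0
  0 0 3 0 0
After step 3: ants at (3,2),(0,4),(0,2)
  0 0 1 0 1
  0 0 0 0 0
  0 0 0 0 0
  0 0 4 0 0
After step 4: ants at (2,2),(1,4),(0,3)
  0 0 0 1 0
  0 0 0 0 1
  0 0 1 0 0
  0 0 3 0 0
After step 5: ants at (3,2),(0,4),(0,4)
  0 0 0 0 3
  0 0 0 0 0
  0 0 0 0 0
  0 0 4 0 0

0 0 0 0 3
0 0 0 0 0
0 0 0 0 0
0 0 4 0 0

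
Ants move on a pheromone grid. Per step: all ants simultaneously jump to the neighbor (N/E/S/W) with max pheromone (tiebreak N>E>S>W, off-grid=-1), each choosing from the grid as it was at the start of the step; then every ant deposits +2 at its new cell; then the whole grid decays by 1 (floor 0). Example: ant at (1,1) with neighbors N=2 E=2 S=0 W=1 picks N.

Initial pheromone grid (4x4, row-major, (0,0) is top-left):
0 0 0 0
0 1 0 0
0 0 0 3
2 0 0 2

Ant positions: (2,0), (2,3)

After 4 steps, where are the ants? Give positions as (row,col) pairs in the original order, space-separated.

Step 1: ant0:(2,0)->S->(3,0) | ant1:(2,3)->S->(3,3)
  grid max=3 at (3,0)
Step 2: ant0:(3,0)->N->(2,0) | ant1:(3,3)->N->(2,3)
  grid max=3 at (2,3)
Step 3: ant0:(2,0)->S->(3,0) | ant1:(2,3)->S->(3,3)
  grid max=3 at (3,0)
Step 4: ant0:(3,0)->N->(2,0) | ant1:(3,3)->N->(2,3)
  grid max=3 at (2,3)

(2,0) (2,3)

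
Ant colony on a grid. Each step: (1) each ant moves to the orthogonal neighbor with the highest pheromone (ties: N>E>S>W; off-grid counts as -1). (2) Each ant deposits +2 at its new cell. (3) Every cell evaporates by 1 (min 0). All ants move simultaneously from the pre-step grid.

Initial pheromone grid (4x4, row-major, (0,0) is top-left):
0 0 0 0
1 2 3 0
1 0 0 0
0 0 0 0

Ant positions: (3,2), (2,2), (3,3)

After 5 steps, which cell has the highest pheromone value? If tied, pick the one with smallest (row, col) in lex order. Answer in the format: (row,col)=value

Step 1: ant0:(3,2)->N->(2,2) | ant1:(2,2)->N->(1,2) | ant2:(3,3)->N->(2,3)
  grid max=4 at (1,2)
Step 2: ant0:(2,2)->N->(1,2) | ant1:(1,2)->S->(2,2) | ant2:(2,3)->W->(2,2)
  grid max=5 at (1,2)
Step 3: ant0:(1,2)->S->(2,2) | ant1:(2,2)->N->(1,2) | ant2:(2,2)->N->(1,2)
  grid max=8 at (1,2)
Step 4: ant0:(2,2)->N->(1,2) | ant1:(1,2)->S->(2,2) | ant2:(1,2)->S->(2,2)
  grid max=9 at (1,2)
Step 5: ant0:(1,2)->S->(2,2) | ant1:(2,2)->N->(1,2) | ant2:(2,2)->N->(1,2)
  grid max=12 at (1,2)
Final grid:
  0 0 0 0
  0 0 12 0
  0 0 9 0
  0 0 0 0
Max pheromone 12 at (1,2)

Answer: (1,2)=12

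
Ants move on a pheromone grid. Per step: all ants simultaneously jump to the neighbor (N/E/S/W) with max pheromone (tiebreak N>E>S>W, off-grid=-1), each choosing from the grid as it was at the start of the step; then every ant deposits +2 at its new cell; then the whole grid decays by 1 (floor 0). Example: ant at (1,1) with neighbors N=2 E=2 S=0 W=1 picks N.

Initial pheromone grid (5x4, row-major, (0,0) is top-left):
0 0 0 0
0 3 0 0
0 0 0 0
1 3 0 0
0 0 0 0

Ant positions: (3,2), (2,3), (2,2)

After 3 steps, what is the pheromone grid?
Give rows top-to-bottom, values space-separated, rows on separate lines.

After step 1: ants at (3,1),(1,3),(1,2)
  0 0 0 0
  0 2 1 1
  0 0 0 0
  0 4 0 0
  0 0 0 0
After step 2: ants at (2,1),(1,2),(1,1)
  0 0 0 0
  0 3 2 0
  0 1 0 0
  0 3 0 0
  0 0 0 0
After step 3: ants at (1,1),(1,1),(1,2)
  0 0 0 0
  0 6 3 0
  0 0 0 0
  0 2 0 0
  0 0 0 0

0 0 0 0
0 6 3 0
0 0 0 0
0 2 0 0
0 0 0 0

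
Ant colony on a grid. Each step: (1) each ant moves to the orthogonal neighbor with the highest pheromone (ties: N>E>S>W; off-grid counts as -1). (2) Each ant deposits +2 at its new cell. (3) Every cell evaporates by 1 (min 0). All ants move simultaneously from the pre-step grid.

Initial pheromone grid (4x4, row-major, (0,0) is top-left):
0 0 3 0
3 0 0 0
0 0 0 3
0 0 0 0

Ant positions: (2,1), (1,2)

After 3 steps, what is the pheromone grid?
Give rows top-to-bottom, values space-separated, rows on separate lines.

After step 1: ants at (1,1),(0,2)
  0 0 4 0
  2 1 0 0
  0 0 0 2
  0 0 0 0
After step 2: ants at (1,0),(0,3)
  0 0 3 1
  3 0 0 0
  0 0 0 1
  0 0 0 0
After step 3: ants at (0,0),(0,2)
  1 0 4 0
  2 0 0 0
  0 0 0 0
  0 0 0 0

1 0 4 0
2 0 0 0
0 0 0 0
0 0 0 0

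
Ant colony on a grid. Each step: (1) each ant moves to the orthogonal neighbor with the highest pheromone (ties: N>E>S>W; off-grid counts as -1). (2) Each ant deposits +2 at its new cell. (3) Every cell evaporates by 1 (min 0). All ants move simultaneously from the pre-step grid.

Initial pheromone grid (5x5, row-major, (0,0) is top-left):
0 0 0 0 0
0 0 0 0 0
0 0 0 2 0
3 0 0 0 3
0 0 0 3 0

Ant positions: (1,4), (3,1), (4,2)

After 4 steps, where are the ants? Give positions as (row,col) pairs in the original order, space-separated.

Step 1: ant0:(1,4)->N->(0,4) | ant1:(3,1)->W->(3,0) | ant2:(4,2)->E->(4,3)
  grid max=4 at (3,0)
Step 2: ant0:(0,4)->S->(1,4) | ant1:(3,0)->N->(2,0) | ant2:(4,3)->N->(3,3)
  grid max=3 at (3,0)
Step 3: ant0:(1,4)->N->(0,4) | ant1:(2,0)->S->(3,0) | ant2:(3,3)->S->(4,3)
  grid max=4 at (3,0)
Step 4: ant0:(0,4)->S->(1,4) | ant1:(3,0)->N->(2,0) | ant2:(4,3)->N->(3,3)
  grid max=3 at (3,0)

(1,4) (2,0) (3,3)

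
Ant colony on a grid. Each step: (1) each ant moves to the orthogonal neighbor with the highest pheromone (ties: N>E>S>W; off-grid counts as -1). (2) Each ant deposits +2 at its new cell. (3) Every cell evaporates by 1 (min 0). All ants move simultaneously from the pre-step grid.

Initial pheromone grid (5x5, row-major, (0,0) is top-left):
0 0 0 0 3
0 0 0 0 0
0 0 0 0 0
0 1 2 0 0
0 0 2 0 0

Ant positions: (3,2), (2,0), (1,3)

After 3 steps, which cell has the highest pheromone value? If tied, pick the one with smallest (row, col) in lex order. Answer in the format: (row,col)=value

Step 1: ant0:(3,2)->S->(4,2) | ant1:(2,0)->N->(1,0) | ant2:(1,3)->N->(0,3)
  grid max=3 at (4,2)
Step 2: ant0:(4,2)->N->(3,2) | ant1:(1,0)->N->(0,0) | ant2:(0,3)->E->(0,4)
  grid max=3 at (0,4)
Step 3: ant0:(3,2)->S->(4,2) | ant1:(0,0)->E->(0,1) | ant2:(0,4)->S->(1,4)
  grid max=3 at (4,2)
Final grid:
  0 1 0 0 2
  0 0 0 0 1
  0 0 0 0 0
  0 0 1 0 0
  0 0 3 0 0
Max pheromone 3 at (4,2)

Answer: (4,2)=3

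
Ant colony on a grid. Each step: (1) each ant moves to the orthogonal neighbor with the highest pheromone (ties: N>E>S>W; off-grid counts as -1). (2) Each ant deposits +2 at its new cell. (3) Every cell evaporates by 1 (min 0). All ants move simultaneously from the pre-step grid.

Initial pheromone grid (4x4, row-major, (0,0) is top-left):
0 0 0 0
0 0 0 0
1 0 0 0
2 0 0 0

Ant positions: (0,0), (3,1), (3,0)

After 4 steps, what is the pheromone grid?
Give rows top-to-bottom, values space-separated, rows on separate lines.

After step 1: ants at (0,1),(3,0),(2,0)
  0 1 0 0
  0 0 0 0
  2 0 0 0
  3 0 0 0
After step 2: ants at (0,2),(2,0),(3,0)
  0 0 1 0
  0 0 0 0
  3 0 0 0
  4 0 0 0
After step 3: ants at (0,3),(3,0),(2,0)
  0 0 0 1
  0 0 0 0
  4 0 0 0
  5 0 0 0
After step 4: ants at (1,3),(2,0),(3,0)
  0 0 0 0
  0 0 0 1
  5 0 0 0
  6 0 0 0

0 0 0 0
0 0 0 1
5 0 0 0
6 0 0 0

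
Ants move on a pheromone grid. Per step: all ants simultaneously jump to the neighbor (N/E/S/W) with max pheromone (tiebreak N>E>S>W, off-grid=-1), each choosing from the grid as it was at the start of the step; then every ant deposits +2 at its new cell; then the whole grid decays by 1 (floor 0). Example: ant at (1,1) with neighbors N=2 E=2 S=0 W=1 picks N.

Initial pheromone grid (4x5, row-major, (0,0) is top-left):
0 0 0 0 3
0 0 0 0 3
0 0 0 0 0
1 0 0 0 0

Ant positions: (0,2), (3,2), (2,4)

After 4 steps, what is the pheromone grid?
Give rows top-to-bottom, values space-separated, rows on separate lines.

After step 1: ants at (0,3),(2,2),(1,4)
  0 0 0 1 2
  0 0 0 0 4
  0 0 1 0 0
  0 0 0 0 0
After step 2: ants at (0,4),(1,2),(0,4)
  0 0 0 0 5
  0 0 1 0 3
  0 0 0 0 0
  0 0 0 0 0
After step 3: ants at (1,4),(0,2),(1,4)
  0 0 1 0 4
  0 0 0 0 6
  0 0 0 0 0
  0 0 0 0 0
After step 4: ants at (0,4),(0,3),(0,4)
  0 0 0 1 7
  0 0 0 0 5
  0 0 0 0 0
  0 0 0 0 0

0 0 0 1 7
0 0 0 0 5
0 0 0 0 0
0 0 0 0 0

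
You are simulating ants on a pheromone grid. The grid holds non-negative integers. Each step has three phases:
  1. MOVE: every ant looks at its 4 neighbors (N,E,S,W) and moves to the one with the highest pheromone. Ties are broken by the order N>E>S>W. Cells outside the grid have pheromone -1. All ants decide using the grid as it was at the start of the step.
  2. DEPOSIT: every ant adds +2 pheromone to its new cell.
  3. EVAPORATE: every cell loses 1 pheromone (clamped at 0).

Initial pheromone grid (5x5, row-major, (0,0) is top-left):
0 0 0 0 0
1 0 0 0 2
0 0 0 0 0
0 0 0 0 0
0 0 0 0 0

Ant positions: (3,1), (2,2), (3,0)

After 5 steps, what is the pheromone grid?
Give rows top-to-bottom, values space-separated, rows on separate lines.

After step 1: ants at (2,1),(1,2),(2,0)
  0 0 0 0 0
  0 0 1 0 1
  1 1 0 0 0
  0 0 0 0 0
  0 0 0 0 0
After step 2: ants at (2,0),(0,2),(2,1)
  0 0 1 0 0
  0 0 0 0 0
  2 2 0 0 0
  0 0 0 0 0
  0 0 0 0 0
After step 3: ants at (2,1),(0,3),(2,0)
  0 0 0 1 0
  0 0 0 0 0
  3 3 0 0 0
  0 0 0 0 0
  0 0 0 0 0
After step 4: ants at (2,0),(0,4),(2,1)
  0 0 0 0 1
  0 0 0 0 0
  4 4 0 0 0
  0 0 0 0 0
  0 0 0 0 0
After step 5: ants at (2,1),(1,4),(2,0)
  0 0 0 0 0
  0 0 0 0 1
  5 5 0 0 0
  0 0 0 0 0
  0 0 0 0 0

0 0 0 0 0
0 0 0 0 1
5 5 0 0 0
0 0 0 0 0
0 0 0 0 0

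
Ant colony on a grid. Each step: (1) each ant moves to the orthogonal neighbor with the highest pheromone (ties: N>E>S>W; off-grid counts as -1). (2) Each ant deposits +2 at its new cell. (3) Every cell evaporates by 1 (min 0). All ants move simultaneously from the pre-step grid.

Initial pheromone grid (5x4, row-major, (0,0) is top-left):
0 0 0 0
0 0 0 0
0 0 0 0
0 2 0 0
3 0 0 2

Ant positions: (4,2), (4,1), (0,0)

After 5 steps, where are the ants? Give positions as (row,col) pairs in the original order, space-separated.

Step 1: ant0:(4,2)->E->(4,3) | ant1:(4,1)->W->(4,0) | ant2:(0,0)->E->(0,1)
  grid max=4 at (4,0)
Step 2: ant0:(4,3)->N->(3,3) | ant1:(4,0)->N->(3,0) | ant2:(0,1)->E->(0,2)
  grid max=3 at (4,0)
Step 3: ant0:(3,3)->S->(4,3) | ant1:(3,0)->S->(4,0) | ant2:(0,2)->E->(0,3)
  grid max=4 at (4,0)
Step 4: ant0:(4,3)->N->(3,3) | ant1:(4,0)->N->(3,0) | ant2:(0,3)->S->(1,3)
  grid max=3 at (4,0)
Step 5: ant0:(3,3)->S->(4,3) | ant1:(3,0)->S->(4,0) | ant2:(1,3)->N->(0,3)
  grid max=4 at (4,0)

(4,3) (4,0) (0,3)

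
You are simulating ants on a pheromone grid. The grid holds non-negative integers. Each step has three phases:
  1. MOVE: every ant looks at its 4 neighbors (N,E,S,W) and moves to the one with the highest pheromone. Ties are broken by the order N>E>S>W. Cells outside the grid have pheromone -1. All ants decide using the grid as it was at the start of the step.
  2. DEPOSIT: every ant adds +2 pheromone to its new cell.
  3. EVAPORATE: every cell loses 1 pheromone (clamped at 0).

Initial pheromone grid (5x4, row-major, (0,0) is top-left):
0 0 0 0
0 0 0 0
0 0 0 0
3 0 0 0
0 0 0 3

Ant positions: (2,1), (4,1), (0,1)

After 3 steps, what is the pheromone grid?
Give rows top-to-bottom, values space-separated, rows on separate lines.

After step 1: ants at (1,1),(3,1),(0,2)
  0 0 1 0
  0 1 0 0
  0 0 0 0
  2 1 0 0
  0 0 0 2
After step 2: ants at (0,1),(3,0),(0,3)
  0 1 0 1
  0 0 0 0
  0 0 0 0
  3 0 0 0
  0 0 0 1
After step 3: ants at (0,2),(2,0),(1,3)
  0 0 1 0
  0 0 0 1
  1 0 0 0
  2 0 0 0
  0 0 0 0

0 0 1 0
0 0 0 1
1 0 0 0
2 0 0 0
0 0 0 0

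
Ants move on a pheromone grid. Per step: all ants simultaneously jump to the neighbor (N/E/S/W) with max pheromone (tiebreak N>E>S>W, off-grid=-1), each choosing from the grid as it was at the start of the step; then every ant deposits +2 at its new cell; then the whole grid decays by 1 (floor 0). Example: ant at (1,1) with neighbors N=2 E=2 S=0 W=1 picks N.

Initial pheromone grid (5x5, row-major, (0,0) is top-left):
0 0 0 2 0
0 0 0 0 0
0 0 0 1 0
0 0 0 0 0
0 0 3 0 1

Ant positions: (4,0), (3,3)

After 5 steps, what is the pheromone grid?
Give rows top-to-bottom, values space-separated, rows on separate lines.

After step 1: ants at (3,0),(2,3)
  0 0 0 1 0
  0 0 0 0 0
  0 0 0 2 0
  1 0 0 0 0
  0 0 2 0 0
After step 2: ants at (2,0),(1,3)
  0 0 0 0 0
  0 0 0 1 0
  1 0 0 1 0
  0 0 0 0 0
  0 0 1 0 0
After step 3: ants at (1,0),(2,3)
  0 0 0 0 0
  1 0 0 0 0
  0 0 0 2 0
  0 0 0 0 0
  0 0 0 0 0
After step 4: ants at (0,0),(1,3)
  1 0 0 0 0
  0 0 0 1 0
  0 0 0 1 0
  0 0 0 0 0
  0 0 0 0 0
After step 5: ants at (0,1),(2,3)
  0 1 0 0 0
  0 0 0 0 0
  0 0 0 2 0
  0 0 0 0 0
  0 0 0 0 0

0 1 0 0 0
0 0 0 0 0
0 0 0 2 0
0 0 0 0 0
0 0 0 0 0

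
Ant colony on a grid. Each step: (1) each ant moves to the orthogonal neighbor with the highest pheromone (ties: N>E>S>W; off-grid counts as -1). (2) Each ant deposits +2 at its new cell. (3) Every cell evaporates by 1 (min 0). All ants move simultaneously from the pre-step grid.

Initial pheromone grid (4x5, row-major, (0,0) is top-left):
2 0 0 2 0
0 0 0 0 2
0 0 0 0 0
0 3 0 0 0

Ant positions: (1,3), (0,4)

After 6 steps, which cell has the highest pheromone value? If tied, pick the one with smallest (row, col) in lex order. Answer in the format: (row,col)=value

Answer: (0,4)=7

Derivation:
Step 1: ant0:(1,3)->N->(0,3) | ant1:(0,4)->S->(1,4)
  grid max=3 at (0,3)
Step 2: ant0:(0,3)->E->(0,4) | ant1:(1,4)->N->(0,4)
  grid max=3 at (0,4)
Step 3: ant0:(0,4)->S->(1,4) | ant1:(0,4)->S->(1,4)
  grid max=5 at (1,4)
Step 4: ant0:(1,4)->N->(0,4) | ant1:(1,4)->N->(0,4)
  grid max=5 at (0,4)
Step 5: ant0:(0,4)->S->(1,4) | ant1:(0,4)->S->(1,4)
  grid max=7 at (1,4)
Step 6: ant0:(1,4)->N->(0,4) | ant1:(1,4)->N->(0,4)
  grid max=7 at (0,4)
Final grid:
  0 0 0 0 7
  0 0 0 0 6
  0 0 0 0 0
  0 0 0 0 0
Max pheromone 7 at (0,4)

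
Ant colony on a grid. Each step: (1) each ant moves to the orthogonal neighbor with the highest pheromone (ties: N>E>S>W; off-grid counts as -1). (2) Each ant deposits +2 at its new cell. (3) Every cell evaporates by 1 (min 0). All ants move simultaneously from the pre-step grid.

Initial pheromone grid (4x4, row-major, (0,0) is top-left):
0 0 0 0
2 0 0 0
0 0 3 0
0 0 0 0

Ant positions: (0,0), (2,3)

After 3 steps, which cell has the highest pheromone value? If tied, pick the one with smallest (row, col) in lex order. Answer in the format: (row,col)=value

Step 1: ant0:(0,0)->S->(1,0) | ant1:(2,3)->W->(2,2)
  grid max=4 at (2,2)
Step 2: ant0:(1,0)->N->(0,0) | ant1:(2,2)->N->(1,2)
  grid max=3 at (2,2)
Step 3: ant0:(0,0)->S->(1,0) | ant1:(1,2)->S->(2,2)
  grid max=4 at (2,2)
Final grid:
  0 0 0 0
  3 0 0 0
  0 0 4 0
  0 0 0 0
Max pheromone 4 at (2,2)

Answer: (2,2)=4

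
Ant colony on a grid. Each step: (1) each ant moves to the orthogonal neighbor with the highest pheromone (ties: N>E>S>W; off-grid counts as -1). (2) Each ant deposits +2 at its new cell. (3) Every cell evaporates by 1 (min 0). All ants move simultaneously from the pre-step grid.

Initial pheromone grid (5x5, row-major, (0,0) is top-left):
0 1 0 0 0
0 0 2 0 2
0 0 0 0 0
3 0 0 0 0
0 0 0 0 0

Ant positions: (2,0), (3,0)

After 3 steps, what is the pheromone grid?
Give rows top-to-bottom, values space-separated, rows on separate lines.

After step 1: ants at (3,0),(2,0)
  0 0 0 0 0
  0 0 1 0 1
  1 0 0 0 0
  4 0 0 0 0
  0 0 0 0 0
After step 2: ants at (2,0),(3,0)
  0 0 0 0 0
  0 0 0 0 0
  2 0 0 0 0
  5 0 0 0 0
  0 0 0 0 0
After step 3: ants at (3,0),(2,0)
  0 0 0 0 0
  0 0 0 0 0
  3 0 0 0 0
  6 0 0 0 0
  0 0 0 0 0

0 0 0 0 0
0 0 0 0 0
3 0 0 0 0
6 0 0 0 0
0 0 0 0 0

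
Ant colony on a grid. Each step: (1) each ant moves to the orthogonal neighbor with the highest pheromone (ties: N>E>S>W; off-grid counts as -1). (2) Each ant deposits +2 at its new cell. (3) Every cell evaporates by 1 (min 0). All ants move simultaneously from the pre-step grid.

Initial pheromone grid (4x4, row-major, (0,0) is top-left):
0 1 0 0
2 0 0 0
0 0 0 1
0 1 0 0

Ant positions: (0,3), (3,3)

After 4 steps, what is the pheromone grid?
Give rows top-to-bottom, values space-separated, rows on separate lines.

After step 1: ants at (1,3),(2,3)
  0 0 0 0
  1 0 0 1
  0 0 0 2
  0 0 0 0
After step 2: ants at (2,3),(1,3)
  0 0 0 0
  0 0 0 2
  0 0 0 3
  0 0 0 0
After step 3: ants at (1,3),(2,3)
  0 0 0 0
  0 0 0 3
  0 0 0 4
  0 0 0 0
After step 4: ants at (2,3),(1,3)
  0 0 0 0
  0 0 0 4
  0 0 0 5
  0 0 0 0

0 0 0 0
0 0 0 4
0 0 0 5
0 0 0 0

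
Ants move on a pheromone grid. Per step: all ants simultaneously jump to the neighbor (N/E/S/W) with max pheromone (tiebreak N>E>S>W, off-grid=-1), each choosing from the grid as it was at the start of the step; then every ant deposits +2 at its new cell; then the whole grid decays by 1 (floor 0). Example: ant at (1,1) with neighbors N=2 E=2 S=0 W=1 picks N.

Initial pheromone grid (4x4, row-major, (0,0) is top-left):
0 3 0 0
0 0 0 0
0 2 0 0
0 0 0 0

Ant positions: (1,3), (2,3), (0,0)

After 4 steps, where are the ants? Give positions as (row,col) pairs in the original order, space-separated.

Step 1: ant0:(1,3)->N->(0,3) | ant1:(2,3)->N->(1,3) | ant2:(0,0)->E->(0,1)
  grid max=4 at (0,1)
Step 2: ant0:(0,3)->S->(1,3) | ant1:(1,3)->N->(0,3) | ant2:(0,1)->E->(0,2)
  grid max=3 at (0,1)
Step 3: ant0:(1,3)->N->(0,3) | ant1:(0,3)->S->(1,3) | ant2:(0,2)->W->(0,1)
  grid max=4 at (0,1)
Step 4: ant0:(0,3)->S->(1,3) | ant1:(1,3)->N->(0,3) | ant2:(0,1)->E->(0,2)
  grid max=4 at (0,3)

(1,3) (0,3) (0,2)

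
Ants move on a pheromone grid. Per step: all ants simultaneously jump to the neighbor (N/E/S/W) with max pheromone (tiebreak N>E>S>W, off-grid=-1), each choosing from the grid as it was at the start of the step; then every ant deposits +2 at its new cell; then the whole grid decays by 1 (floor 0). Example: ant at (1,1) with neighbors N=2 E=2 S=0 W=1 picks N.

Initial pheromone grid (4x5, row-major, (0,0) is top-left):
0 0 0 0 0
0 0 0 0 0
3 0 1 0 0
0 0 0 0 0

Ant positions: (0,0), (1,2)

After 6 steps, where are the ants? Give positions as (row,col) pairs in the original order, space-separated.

Step 1: ant0:(0,0)->E->(0,1) | ant1:(1,2)->S->(2,2)
  grid max=2 at (2,0)
Step 2: ant0:(0,1)->E->(0,2) | ant1:(2,2)->N->(1,2)
  grid max=1 at (0,2)
Step 3: ant0:(0,2)->S->(1,2) | ant1:(1,2)->N->(0,2)
  grid max=2 at (0,2)
Step 4: ant0:(1,2)->N->(0,2) | ant1:(0,2)->S->(1,2)
  grid max=3 at (0,2)
Step 5: ant0:(0,2)->S->(1,2) | ant1:(1,2)->N->(0,2)
  grid max=4 at (0,2)
Step 6: ant0:(1,2)->N->(0,2) | ant1:(0,2)->S->(1,2)
  grid max=5 at (0,2)

(0,2) (1,2)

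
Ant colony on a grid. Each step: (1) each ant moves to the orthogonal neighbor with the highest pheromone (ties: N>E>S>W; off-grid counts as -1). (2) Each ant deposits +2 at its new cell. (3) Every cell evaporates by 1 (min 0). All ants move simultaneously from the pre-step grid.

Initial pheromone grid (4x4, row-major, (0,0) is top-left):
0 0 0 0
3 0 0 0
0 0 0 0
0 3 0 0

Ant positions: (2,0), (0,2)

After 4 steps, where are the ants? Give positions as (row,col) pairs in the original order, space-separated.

Step 1: ant0:(2,0)->N->(1,0) | ant1:(0,2)->E->(0,3)
  grid max=4 at (1,0)
Step 2: ant0:(1,0)->N->(0,0) | ant1:(0,3)->S->(1,3)
  grid max=3 at (1,0)
Step 3: ant0:(0,0)->S->(1,0) | ant1:(1,3)->N->(0,3)
  grid max=4 at (1,0)
Step 4: ant0:(1,0)->N->(0,0) | ant1:(0,3)->S->(1,3)
  grid max=3 at (1,0)

(0,0) (1,3)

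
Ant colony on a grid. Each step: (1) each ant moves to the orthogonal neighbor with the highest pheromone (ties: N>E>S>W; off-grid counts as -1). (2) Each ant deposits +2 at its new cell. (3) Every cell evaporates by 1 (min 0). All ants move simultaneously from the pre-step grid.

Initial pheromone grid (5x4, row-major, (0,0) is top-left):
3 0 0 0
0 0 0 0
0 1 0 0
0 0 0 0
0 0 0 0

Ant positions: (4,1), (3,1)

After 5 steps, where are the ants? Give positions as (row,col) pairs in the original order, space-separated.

Step 1: ant0:(4,1)->N->(3,1) | ant1:(3,1)->N->(2,1)
  grid max=2 at (0,0)
Step 2: ant0:(3,1)->N->(2,1) | ant1:(2,1)->S->(3,1)
  grid max=3 at (2,1)
Step 3: ant0:(2,1)->S->(3,1) | ant1:(3,1)->N->(2,1)
  grid max=4 at (2,1)
Step 4: ant0:(3,1)->N->(2,1) | ant1:(2,1)->S->(3,1)
  grid max=5 at (2,1)
Step 5: ant0:(2,1)->S->(3,1) | ant1:(3,1)->N->(2,1)
  grid max=6 at (2,1)

(3,1) (2,1)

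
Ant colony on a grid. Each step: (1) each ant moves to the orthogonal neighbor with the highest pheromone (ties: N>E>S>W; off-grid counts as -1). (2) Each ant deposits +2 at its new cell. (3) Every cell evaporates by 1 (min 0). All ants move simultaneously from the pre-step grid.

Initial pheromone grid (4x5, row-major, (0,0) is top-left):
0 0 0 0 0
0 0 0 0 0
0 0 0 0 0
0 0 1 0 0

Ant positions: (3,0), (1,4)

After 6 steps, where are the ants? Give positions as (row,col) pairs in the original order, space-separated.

Step 1: ant0:(3,0)->N->(2,0) | ant1:(1,4)->N->(0,4)
  grid max=1 at (0,4)
Step 2: ant0:(2,0)->N->(1,0) | ant1:(0,4)->S->(1,4)
  grid max=1 at (1,0)
Step 3: ant0:(1,0)->N->(0,0) | ant1:(1,4)->N->(0,4)
  grid max=1 at (0,0)
Step 4: ant0:(0,0)->E->(0,1) | ant1:(0,4)->S->(1,4)
  grid max=1 at (0,1)
Step 5: ant0:(0,1)->E->(0,2) | ant1:(1,4)->N->(0,4)
  grid max=1 at (0,2)
Step 6: ant0:(0,2)->E->(0,3) | ant1:(0,4)->S->(1,4)
  grid max=1 at (0,3)

(0,3) (1,4)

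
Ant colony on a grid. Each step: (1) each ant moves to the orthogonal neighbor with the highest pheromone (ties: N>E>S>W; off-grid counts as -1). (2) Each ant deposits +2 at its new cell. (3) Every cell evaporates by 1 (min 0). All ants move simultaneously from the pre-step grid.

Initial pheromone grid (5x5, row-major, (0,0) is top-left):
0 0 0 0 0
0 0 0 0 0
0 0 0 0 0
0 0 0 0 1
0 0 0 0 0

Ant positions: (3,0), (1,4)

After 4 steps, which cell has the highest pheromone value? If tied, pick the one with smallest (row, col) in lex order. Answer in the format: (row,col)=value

Answer: (0,1)=1

Derivation:
Step 1: ant0:(3,0)->N->(2,0) | ant1:(1,4)->N->(0,4)
  grid max=1 at (0,4)
Step 2: ant0:(2,0)->N->(1,0) | ant1:(0,4)->S->(1,4)
  grid max=1 at (1,0)
Step 3: ant0:(1,0)->N->(0,0) | ant1:(1,4)->N->(0,4)
  grid max=1 at (0,0)
Step 4: ant0:(0,0)->E->(0,1) | ant1:(0,4)->S->(1,4)
  grid max=1 at (0,1)
Final grid:
  0 1 0 0 0
  0 0 0 0 1
  0 0 0 0 0
  0 0 0 0 0
  0 0 0 0 0
Max pheromone 1 at (0,1)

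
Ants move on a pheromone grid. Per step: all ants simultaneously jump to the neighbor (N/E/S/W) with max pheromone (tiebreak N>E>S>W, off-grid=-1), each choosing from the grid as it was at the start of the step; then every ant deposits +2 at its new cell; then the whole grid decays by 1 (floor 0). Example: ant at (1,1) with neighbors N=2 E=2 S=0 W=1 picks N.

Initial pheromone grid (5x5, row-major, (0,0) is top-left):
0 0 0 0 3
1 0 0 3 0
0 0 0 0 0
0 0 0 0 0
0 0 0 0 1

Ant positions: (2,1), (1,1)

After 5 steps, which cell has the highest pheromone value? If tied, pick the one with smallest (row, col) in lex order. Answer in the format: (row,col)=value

Step 1: ant0:(2,1)->N->(1,1) | ant1:(1,1)->W->(1,0)
  grid max=2 at (0,4)
Step 2: ant0:(1,1)->W->(1,0) | ant1:(1,0)->E->(1,1)
  grid max=3 at (1,0)
Step 3: ant0:(1,0)->E->(1,1) | ant1:(1,1)->W->(1,0)
  grid max=4 at (1,0)
Step 4: ant0:(1,1)->W->(1,0) | ant1:(1,0)->E->(1,1)
  grid max=5 at (1,0)
Step 5: ant0:(1,0)->E->(1,1) | ant1:(1,1)->W->(1,0)
  grid max=6 at (1,0)
Final grid:
  0 0 0 0 0
  6 5 0 0 0
  0 0 0 0 0
  0 0 0 0 0
  0 0 0 0 0
Max pheromone 6 at (1,0)

Answer: (1,0)=6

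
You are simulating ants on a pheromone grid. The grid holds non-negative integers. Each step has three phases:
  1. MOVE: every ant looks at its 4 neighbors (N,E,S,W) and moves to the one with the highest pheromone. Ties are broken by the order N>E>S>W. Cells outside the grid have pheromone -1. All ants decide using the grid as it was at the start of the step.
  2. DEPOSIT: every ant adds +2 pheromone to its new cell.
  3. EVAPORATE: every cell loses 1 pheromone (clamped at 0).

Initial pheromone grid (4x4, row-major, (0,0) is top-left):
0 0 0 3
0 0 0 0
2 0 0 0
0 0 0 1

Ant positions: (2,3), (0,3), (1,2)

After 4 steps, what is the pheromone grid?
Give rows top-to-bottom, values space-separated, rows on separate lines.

After step 1: ants at (3,3),(1,3),(0,2)
  0 0 1 2
  0 0 0 1
  1 0 0 0
  0 0 0 2
After step 2: ants at (2,3),(0,3),(0,3)
  0 0 0 5
  0 0 0 0
  0 0 0 1
  0 0 0 1
After step 3: ants at (3,3),(1,3),(1,3)
  0 0 0 4
  0 0 0 3
  0 0 0 0
  0 0 0 2
After step 4: ants at (2,3),(0,3),(0,3)
  0 0 0 7
  0 0 0 2
  0 0 0 1
  0 0 0 1

0 0 0 7
0 0 0 2
0 0 0 1
0 0 0 1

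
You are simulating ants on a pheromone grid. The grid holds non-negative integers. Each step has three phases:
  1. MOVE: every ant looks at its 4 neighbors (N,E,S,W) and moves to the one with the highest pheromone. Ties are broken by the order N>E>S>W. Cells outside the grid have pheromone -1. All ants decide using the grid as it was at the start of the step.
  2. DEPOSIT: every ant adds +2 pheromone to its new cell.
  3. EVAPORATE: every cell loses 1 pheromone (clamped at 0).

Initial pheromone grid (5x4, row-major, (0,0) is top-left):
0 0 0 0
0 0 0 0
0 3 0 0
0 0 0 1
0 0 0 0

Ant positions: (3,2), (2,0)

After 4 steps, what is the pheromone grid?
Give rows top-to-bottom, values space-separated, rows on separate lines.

After step 1: ants at (3,3),(2,1)
  0 0 0 0
  0 0 0 0
  0 4 0 0
  0 0 0 2
  0 0 0 0
After step 2: ants at (2,3),(1,1)
  0 0 0 0
  0 1 0 0
  0 3 0 1
  0 0 0 1
  0 0 0 0
After step 3: ants at (3,3),(2,1)
  0 0 0 0
  0 0 0 0
  0 4 0 0
  0 0 0 2
  0 0 0 0
After step 4: ants at (2,3),(1,1)
  0 0 0 0
  0 1 0 0
  0 3 0 1
  0 0 0 1
  0 0 0 0

0 0 0 0
0 1 0 0
0 3 0 1
0 0 0 1
0 0 0 0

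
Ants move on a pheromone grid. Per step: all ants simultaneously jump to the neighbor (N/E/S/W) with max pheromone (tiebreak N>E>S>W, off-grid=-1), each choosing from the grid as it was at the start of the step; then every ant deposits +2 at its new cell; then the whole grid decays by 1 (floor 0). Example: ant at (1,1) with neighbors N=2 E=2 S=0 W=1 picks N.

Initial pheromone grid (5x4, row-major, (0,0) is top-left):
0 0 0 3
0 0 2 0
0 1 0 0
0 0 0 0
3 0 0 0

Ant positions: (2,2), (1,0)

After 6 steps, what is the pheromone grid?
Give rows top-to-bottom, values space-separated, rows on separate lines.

After step 1: ants at (1,2),(0,0)
  1 0 0 2
  0 0 3 0
  0 0 0 0
  0 0 0 0
  2 0 0 0
After step 2: ants at (0,2),(0,1)
  0 1 1 1
  0 0 2 0
  0 0 0 0
  0 0 0 0
  1 0 0 0
After step 3: ants at (1,2),(0,2)
  0 0 2 0
  0 0 3 0
  0 0 0 0
  0 0 0 0
  0 0 0 0
After step 4: ants at (0,2),(1,2)
  0 0 3 0
  0 0 4 0
  0 0 0 0
  0 0 0 0
  0 0 0 0
After step 5: ants at (1,2),(0,2)
  0 0 4 0
  0 0 5 0
  0 0 0 0
  0 0 0 0
  0 0 0 0
After step 6: ants at (0,2),(1,2)
  0 0 5 0
  0 0 6 0
  0 0 0 0
  0 0 0 0
  0 0 0 0

0 0 5 0
0 0 6 0
0 0 0 0
0 0 0 0
0 0 0 0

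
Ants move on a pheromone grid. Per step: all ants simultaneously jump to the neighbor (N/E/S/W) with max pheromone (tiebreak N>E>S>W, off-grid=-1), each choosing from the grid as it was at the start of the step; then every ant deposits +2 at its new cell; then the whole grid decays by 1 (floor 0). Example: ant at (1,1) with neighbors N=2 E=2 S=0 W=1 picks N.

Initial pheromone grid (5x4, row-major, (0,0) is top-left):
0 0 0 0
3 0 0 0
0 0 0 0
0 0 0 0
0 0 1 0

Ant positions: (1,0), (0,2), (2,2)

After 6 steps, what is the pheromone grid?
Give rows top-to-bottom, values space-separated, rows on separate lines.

After step 1: ants at (0,0),(0,3),(1,2)
  1 0 0 1
  2 0 1 0
  0 0 0 0
  0 0 0 0
  0 0 0 0
After step 2: ants at (1,0),(1,3),(0,2)
  0 0 1 0
  3 0 0 1
  0 0 0 0
  0 0 0 0
  0 0 0 0
After step 3: ants at (0,0),(0,3),(0,3)
  1 0 0 3
  2 0 0 0
  0 0 0 0
  0 0 0 0
  0 0 0 0
After step 4: ants at (1,0),(1,3),(1,3)
  0 0 0 2
  3 0 0 3
  0 0 0 0
  0 0 0 0
  0 0 0 0
After step 5: ants at (0,0),(0,3),(0,3)
  1 0 0 5
  2 0 0 2
  0 0 0 0
  0 0 0 0
  0 0 0 0
After step 6: ants at (1,0),(1,3),(1,3)
  0 0 0 4
  3 0 0 5
  0 0 0 0
  0 0 0 0
  0 0 0 0

0 0 0 4
3 0 0 5
0 0 0 0
0 0 0 0
0 0 0 0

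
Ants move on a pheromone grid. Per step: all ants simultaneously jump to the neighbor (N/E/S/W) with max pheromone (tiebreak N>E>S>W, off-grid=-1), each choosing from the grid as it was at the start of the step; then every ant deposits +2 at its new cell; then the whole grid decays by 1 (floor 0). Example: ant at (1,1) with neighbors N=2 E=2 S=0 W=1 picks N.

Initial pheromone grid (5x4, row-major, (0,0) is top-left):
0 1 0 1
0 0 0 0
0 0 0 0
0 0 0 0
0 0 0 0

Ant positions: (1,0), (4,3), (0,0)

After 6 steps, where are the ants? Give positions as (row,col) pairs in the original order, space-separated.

Step 1: ant0:(1,0)->N->(0,0) | ant1:(4,3)->N->(3,3) | ant2:(0,0)->E->(0,1)
  grid max=2 at (0,1)
Step 2: ant0:(0,0)->E->(0,1) | ant1:(3,3)->N->(2,3) | ant2:(0,1)->W->(0,0)
  grid max=3 at (0,1)
Step 3: ant0:(0,1)->W->(0,0) | ant1:(2,3)->N->(1,3) | ant2:(0,0)->E->(0,1)
  grid max=4 at (0,1)
Step 4: ant0:(0,0)->E->(0,1) | ant1:(1,3)->N->(0,3) | ant2:(0,1)->W->(0,0)
  grid max=5 at (0,1)
Step 5: ant0:(0,1)->W->(0,0) | ant1:(0,3)->S->(1,3) | ant2:(0,0)->E->(0,1)
  grid max=6 at (0,1)
Step 6: ant0:(0,0)->E->(0,1) | ant1:(1,3)->N->(0,3) | ant2:(0,1)->W->(0,0)
  grid max=7 at (0,1)

(0,1) (0,3) (0,0)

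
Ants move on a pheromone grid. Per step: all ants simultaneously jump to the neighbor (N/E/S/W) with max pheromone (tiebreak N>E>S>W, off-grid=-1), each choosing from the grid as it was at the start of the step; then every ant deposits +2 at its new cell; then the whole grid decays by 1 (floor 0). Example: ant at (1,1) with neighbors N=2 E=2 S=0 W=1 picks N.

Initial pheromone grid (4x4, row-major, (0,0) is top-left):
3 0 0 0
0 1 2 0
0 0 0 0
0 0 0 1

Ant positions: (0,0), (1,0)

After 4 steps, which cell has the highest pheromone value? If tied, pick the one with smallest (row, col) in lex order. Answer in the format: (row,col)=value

Step 1: ant0:(0,0)->E->(0,1) | ant1:(1,0)->N->(0,0)
  grid max=4 at (0,0)
Step 2: ant0:(0,1)->W->(0,0) | ant1:(0,0)->E->(0,1)
  grid max=5 at (0,0)
Step 3: ant0:(0,0)->E->(0,1) | ant1:(0,1)->W->(0,0)
  grid max=6 at (0,0)
Step 4: ant0:(0,1)->W->(0,0) | ant1:(0,0)->E->(0,1)
  grid max=7 at (0,0)
Final grid:
  7 4 0 0
  0 0 0 0
  0 0 0 0
  0 0 0 0
Max pheromone 7 at (0,0)

Answer: (0,0)=7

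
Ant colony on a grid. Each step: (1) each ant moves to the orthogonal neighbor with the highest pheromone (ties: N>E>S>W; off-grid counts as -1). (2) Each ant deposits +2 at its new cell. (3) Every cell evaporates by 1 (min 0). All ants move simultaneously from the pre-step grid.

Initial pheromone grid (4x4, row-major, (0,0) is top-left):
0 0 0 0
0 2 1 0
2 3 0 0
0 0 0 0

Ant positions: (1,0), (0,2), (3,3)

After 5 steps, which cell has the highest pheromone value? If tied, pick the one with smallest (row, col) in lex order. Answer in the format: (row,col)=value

Answer: (1,2)=10

Derivation:
Step 1: ant0:(1,0)->E->(1,1) | ant1:(0,2)->S->(1,2) | ant2:(3,3)->N->(2,3)
  grid max=3 at (1,1)
Step 2: ant0:(1,1)->E->(1,2) | ant1:(1,2)->W->(1,1) | ant2:(2,3)->N->(1,3)
  grid max=4 at (1,1)
Step 3: ant0:(1,2)->W->(1,1) | ant1:(1,1)->E->(1,2) | ant2:(1,3)->W->(1,2)
  grid max=6 at (1,2)
Step 4: ant0:(1,1)->E->(1,2) | ant1:(1,2)->W->(1,1) | ant2:(1,2)->W->(1,1)
  grid max=8 at (1,1)
Step 5: ant0:(1,2)->W->(1,1) | ant1:(1,1)->E->(1,2) | ant2:(1,1)->E->(1,2)
  grid max=10 at (1,2)
Final grid:
  0 0 0 0
  0 9 10 0
  0 0 0 0
  0 0 0 0
Max pheromone 10 at (1,2)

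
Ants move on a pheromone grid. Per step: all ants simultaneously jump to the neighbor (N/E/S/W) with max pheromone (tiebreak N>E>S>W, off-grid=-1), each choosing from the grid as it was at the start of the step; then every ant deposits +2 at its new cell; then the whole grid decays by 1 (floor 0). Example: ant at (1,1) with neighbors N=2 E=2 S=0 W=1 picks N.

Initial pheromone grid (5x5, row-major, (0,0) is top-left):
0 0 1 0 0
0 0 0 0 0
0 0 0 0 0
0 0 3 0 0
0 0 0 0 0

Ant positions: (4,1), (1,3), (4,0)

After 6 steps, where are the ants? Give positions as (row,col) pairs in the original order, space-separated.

Step 1: ant0:(4,1)->N->(3,1) | ant1:(1,3)->N->(0,3) | ant2:(4,0)->N->(3,0)
  grid max=2 at (3,2)
Step 2: ant0:(3,1)->E->(3,2) | ant1:(0,3)->E->(0,4) | ant2:(3,0)->E->(3,1)
  grid max=3 at (3,2)
Step 3: ant0:(3,2)->W->(3,1) | ant1:(0,4)->S->(1,4) | ant2:(3,1)->E->(3,2)
  grid max=4 at (3,2)
Step 4: ant0:(3,1)->E->(3,2) | ant1:(1,4)->N->(0,4) | ant2:(3,2)->W->(3,1)
  grid max=5 at (3,2)
Step 5: ant0:(3,2)->W->(3,1) | ant1:(0,4)->S->(1,4) | ant2:(3,1)->E->(3,2)
  grid max=6 at (3,2)
Step 6: ant0:(3,1)->E->(3,2) | ant1:(1,4)->N->(0,4) | ant2:(3,2)->W->(3,1)
  grid max=7 at (3,2)

(3,2) (0,4) (3,1)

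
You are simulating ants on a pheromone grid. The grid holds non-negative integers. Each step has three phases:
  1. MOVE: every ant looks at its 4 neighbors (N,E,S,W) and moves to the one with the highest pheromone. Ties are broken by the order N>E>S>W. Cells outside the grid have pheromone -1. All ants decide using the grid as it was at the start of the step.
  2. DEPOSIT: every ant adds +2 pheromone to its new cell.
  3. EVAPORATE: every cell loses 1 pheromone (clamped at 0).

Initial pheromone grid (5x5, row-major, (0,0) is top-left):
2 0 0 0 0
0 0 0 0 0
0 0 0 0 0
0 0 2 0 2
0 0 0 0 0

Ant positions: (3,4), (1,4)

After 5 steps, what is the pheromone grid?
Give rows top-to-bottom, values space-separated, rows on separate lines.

After step 1: ants at (2,4),(0,4)
  1 0 0 0 1
  0 0 0 0 0
  0 0 0 0 1
  0 0 1 0 1
  0 0 0 0 0
After step 2: ants at (3,4),(1,4)
  0 0 0 0 0
  0 0 0 0 1
  0 0 0 0 0
  0 0 0 0 2
  0 0 0 0 0
After step 3: ants at (2,4),(0,4)
  0 0 0 0 1
  0 0 0 0 0
  0 0 0 0 1
  0 0 0 0 1
  0 0 0 0 0
After step 4: ants at (3,4),(1,4)
  0 0 0 0 0
  0 0 0 0 1
  0 0 0 0 0
  0 0 0 0 2
  0 0 0 0 0
After step 5: ants at (2,4),(0,4)
  0 0 0 0 1
  0 0 0 0 0
  0 0 0 0 1
  0 0 0 0 1
  0 0 0 0 0

0 0 0 0 1
0 0 0 0 0
0 0 0 0 1
0 0 0 0 1
0 0 0 0 0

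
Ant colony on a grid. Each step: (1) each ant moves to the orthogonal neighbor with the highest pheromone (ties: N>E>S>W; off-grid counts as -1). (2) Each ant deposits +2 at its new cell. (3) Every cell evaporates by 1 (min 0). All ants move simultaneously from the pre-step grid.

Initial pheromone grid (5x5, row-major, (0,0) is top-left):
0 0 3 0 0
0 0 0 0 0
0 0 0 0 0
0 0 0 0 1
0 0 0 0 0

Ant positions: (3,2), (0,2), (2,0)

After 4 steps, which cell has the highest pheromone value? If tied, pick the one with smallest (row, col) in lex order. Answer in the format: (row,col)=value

Step 1: ant0:(3,2)->N->(2,2) | ant1:(0,2)->E->(0,3) | ant2:(2,0)->N->(1,0)
  grid max=2 at (0,2)
Step 2: ant0:(2,2)->N->(1,2) | ant1:(0,3)->W->(0,2) | ant2:(1,0)->N->(0,0)
  grid max=3 at (0,2)
Step 3: ant0:(1,2)->N->(0,2) | ant1:(0,2)->S->(1,2) | ant2:(0,0)->E->(0,1)
  grid max=4 at (0,2)
Step 4: ant0:(0,2)->S->(1,2) | ant1:(1,2)->N->(0,2) | ant2:(0,1)->E->(0,2)
  grid max=7 at (0,2)
Final grid:
  0 0 7 0 0
  0 0 3 0 0
  0 0 0 0 0
  0 0 0 0 0
  0 0 0 0 0
Max pheromone 7 at (0,2)

Answer: (0,2)=7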